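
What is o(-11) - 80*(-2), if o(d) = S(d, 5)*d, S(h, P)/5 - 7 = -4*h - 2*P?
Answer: -2095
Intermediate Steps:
S(h, P) = 35 - 20*h - 10*P (S(h, P) = 35 + 5*(-4*h - 2*P) = 35 + (-20*h - 10*P) = 35 - 20*h - 10*P)
o(d) = d*(-15 - 20*d) (o(d) = (35 - 20*d - 10*5)*d = (35 - 20*d - 50)*d = (-15 - 20*d)*d = d*(-15 - 20*d))
o(-11) - 80*(-2) = -5*(-11)*(3 + 4*(-11)) - 80*(-2) = -5*(-11)*(3 - 44) + 160 = -5*(-11)*(-41) + 160 = -2255 + 160 = -2095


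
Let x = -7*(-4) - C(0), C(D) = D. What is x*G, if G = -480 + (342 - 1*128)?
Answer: -7448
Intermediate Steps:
x = 28 (x = -7*(-4) - 1*0 = 28 + 0 = 28)
G = -266 (G = -480 + (342 - 128) = -480 + 214 = -266)
x*G = 28*(-266) = -7448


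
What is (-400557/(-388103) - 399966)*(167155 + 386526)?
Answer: -85946574977656821/388103 ≈ -2.2145e+11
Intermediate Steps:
(-400557/(-388103) - 399966)*(167155 + 386526) = (-400557*(-1/388103) - 399966)*553681 = (400557/388103 - 399966)*553681 = -155227603941/388103*553681 = -85946574977656821/388103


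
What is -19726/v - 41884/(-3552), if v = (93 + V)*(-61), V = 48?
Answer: 969169/68808 ≈ 14.085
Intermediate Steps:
v = -8601 (v = (93 + 48)*(-61) = 141*(-61) = -8601)
-19726/v - 41884/(-3552) = -19726/(-8601) - 41884/(-3552) = -19726*(-1/8601) - 41884*(-1/3552) = 19726/8601 + 283/24 = 969169/68808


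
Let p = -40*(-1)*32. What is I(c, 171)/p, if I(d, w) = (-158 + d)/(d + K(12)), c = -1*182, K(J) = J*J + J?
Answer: 17/1664 ≈ 0.010216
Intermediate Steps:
K(J) = J + J**2 (K(J) = J**2 + J = J + J**2)
c = -182
I(d, w) = (-158 + d)/(156 + d) (I(d, w) = (-158 + d)/(d + 12*(1 + 12)) = (-158 + d)/(d + 12*13) = (-158 + d)/(d + 156) = (-158 + d)/(156 + d))
p = 1280 (p = -5*(-8)*32 = 40*32 = 1280)
I(c, 171)/p = ((-158 - 182)/(156 - 182))/1280 = (-340/(-26))*(1/1280) = -1/26*(-340)*(1/1280) = (170/13)*(1/1280) = 17/1664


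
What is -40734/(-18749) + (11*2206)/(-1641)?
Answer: -388118740/30767109 ≈ -12.615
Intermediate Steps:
-40734/(-18749) + (11*2206)/(-1641) = -40734*(-1/18749) + 24266*(-1/1641) = 40734/18749 - 24266/1641 = -388118740/30767109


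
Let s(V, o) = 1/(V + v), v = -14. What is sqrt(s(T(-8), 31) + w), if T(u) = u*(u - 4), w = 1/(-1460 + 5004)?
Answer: 7*sqrt(1344062)/72652 ≈ 0.11170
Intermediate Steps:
w = 1/3544 ≈ 0.00028217
T(u) = u*(-4 + u)
s(V, o) = 1/(-14 + V) (s(V, o) = 1/(V - 14) = 1/(-14 + V))
sqrt(s(T(-8), 31) + w) = sqrt(1/(-14 - 8*(-4 - 8)) + 1/3544) = sqrt(1/(-14 - 8*(-12)) + 1/3544) = sqrt(1/(-14 + 96) + 1/3544) = sqrt(1/82 + 1/3544) = sqrt(1813/145304) = 7*sqrt(1344062)/72652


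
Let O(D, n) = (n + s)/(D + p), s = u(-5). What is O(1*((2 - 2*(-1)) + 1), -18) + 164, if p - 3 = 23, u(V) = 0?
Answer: 5066/31 ≈ 163.42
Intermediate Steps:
s = 0
p = 26 (p = 3 + 23 = 26)
O(D, n) = n/(26 + D) (O(D, n) = (n + 0)/(D + 26) = n/(26 + D))
O(1*((2 - 2*(-1)) + 1), -18) + 164 = -18/(26 + 1*((2 - 2*(-1)) + 1)) + 164 = -18/(26 + 1*((2 + 2) + 1)) + 164 = -18/(26 + 1*(4 + 1)) + 164 = -18/(26 + 1*5) + 164 = -18/(26 + 5) + 164 = -18/31 + 164 = 5066/31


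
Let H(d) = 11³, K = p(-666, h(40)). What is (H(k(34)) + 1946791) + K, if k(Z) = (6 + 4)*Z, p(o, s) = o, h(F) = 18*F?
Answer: 1947456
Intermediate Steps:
K = -666
k(Z) = 10*Z
H(d) = 1331
(H(k(34)) + 1946791) + K = (1331 + 1946791) - 666 = 1948122 - 666 = 1947456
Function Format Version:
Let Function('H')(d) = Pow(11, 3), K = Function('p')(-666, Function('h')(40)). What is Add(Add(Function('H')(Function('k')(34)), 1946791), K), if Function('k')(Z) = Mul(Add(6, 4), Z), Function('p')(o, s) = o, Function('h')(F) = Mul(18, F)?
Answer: 1947456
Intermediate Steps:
K = -666
Function('k')(Z) = Mul(10, Z)
Function('H')(d) = 1331
Add(Add(Function('H')(Function('k')(34)), 1946791), K) = Add(Add(1331, 1946791), -666) = Add(1948122, -666) = 1947456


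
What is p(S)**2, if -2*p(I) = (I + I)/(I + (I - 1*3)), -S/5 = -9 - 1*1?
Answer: 2500/9409 ≈ 0.26570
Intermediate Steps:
S = 50 (S = -5*(-9 - 1*1) = -5*(-9 - 1) = -5*(-10) = 50)
p(I) = -I/(-3 + 2*I) (p(I) = -(I + I)/(2*(I + (I - 1*3))) = -2*I/(2*(I + (I - 3))) = -2*I/(2*(I + (-3 + I))) = -2*I/(2*(-3 + 2*I)) = -I/(-3 + 2*I))
p(S)**2 = (-1*50/(-3 + 2*50))**2 = (-1*50/(-3 + 100))**2 = (-1*50/97)**2 = (-1*50*1/97)**2 = (-50/97)**2 = 2500/9409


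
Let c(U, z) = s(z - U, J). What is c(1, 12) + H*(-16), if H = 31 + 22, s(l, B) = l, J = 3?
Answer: -837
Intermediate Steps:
c(U, z) = z - U
H = 53
c(1, 12) + H*(-16) = (12 - 1*1) + 53*(-16) = (12 - 1) - 848 = 11 - 848 = -837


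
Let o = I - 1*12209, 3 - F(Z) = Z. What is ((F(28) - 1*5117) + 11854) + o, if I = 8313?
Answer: 2816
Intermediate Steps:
F(Z) = 3 - Z
o = -3896 (o = 8313 - 1*12209 = 8313 - 12209 = -3896)
((F(28) - 1*5117) + 11854) + o = (((3 - 1*28) - 1*5117) + 11854) - 3896 = (((3 - 28) - 5117) + 11854) - 3896 = ((-25 - 5117) + 11854) - 3896 = (-5142 + 11854) - 3896 = 6712 - 3896 = 2816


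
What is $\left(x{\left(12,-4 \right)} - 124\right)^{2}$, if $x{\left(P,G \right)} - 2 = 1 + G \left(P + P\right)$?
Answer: $47089$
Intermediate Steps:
$x{\left(P,G \right)} = 3 + 2 G P$ ($x{\left(P,G \right)} = 2 + \left(1 + G \left(P + P\right)\right) = 2 + \left(1 + G 2 P\right) = 2 + \left(1 + 2 G P\right) = 3 + 2 G P$)
$\left(x{\left(12,-4 \right)} - 124\right)^{2} = \left(\left(3 + 2 \left(-4\right) 12\right) - 124\right)^{2} = \left(\left(3 - 96\right) - 124\right)^{2} = \left(-93 - 124\right)^{2} = \left(-217\right)^{2} = 47089$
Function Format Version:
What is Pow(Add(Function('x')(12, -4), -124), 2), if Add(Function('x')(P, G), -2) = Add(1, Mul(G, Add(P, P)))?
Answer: 47089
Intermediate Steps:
Function('x')(P, G) = Add(3, Mul(2, G, P)) (Function('x')(P, G) = Add(2, Add(1, Mul(G, Add(P, P)))) = Add(2, Add(1, Mul(G, Mul(2, P)))) = Add(2, Add(1, Mul(2, G, P))) = Add(3, Mul(2, G, P)))
Pow(Add(Function('x')(12, -4), -124), 2) = Pow(Add(Add(3, Mul(2, -4, 12)), -124), 2) = Pow(Add(Add(3, -96), -124), 2) = Pow(Add(-93, -124), 2) = Pow(-217, 2) = 47089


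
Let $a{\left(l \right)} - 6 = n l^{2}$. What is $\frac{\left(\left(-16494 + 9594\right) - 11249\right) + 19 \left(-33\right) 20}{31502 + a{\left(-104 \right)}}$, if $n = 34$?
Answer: $- \frac{30689}{399252} \approx -0.076866$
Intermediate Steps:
$a{\left(l \right)} = 6 + 34 l^{2}$
$\frac{\left(\left(-16494 + 9594\right) - 11249\right) + 19 \left(-33\right) 20}{31502 + a{\left(-104 \right)}} = \frac{\left(\left(-16494 + 9594\right) - 11249\right) + 19 \left(-33\right) 20}{31502 + \left(6 + 34 \left(-104\right)^{2}\right)} = \frac{\left(-6900 - 11249\right) - 12540}{31502 + \left(6 + 34 \cdot 10816\right)} = \frac{-18149 - 12540}{31502 + \left(6 + 367744\right)} = - \frac{30689}{31502 + 367750} = - \frac{30689}{399252}$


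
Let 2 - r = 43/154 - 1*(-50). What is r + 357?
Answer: 47543/154 ≈ 308.72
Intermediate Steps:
r = -7435/154 (r = 2 - (43/154 - 1*(-50)) = 2 - (43*(1/154) + 50) = 2 - (43/154 + 50) = 2 - 1*7743/154 = 2 - 7743/154 = -7435/154 ≈ -48.279)
r + 357 = -7435/154 + 357 = 47543/154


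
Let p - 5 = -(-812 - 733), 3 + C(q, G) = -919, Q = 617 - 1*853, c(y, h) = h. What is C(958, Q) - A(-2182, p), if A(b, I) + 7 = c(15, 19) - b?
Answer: -3116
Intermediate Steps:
Q = -236 (Q = 617 - 853 = -236)
C(q, G) = -922 (C(q, G) = -3 - 919 = -922)
p = 1550 (p = 5 - (-812 - 733) = 5 - 1*(-1545) = 5 + 1545 = 1550)
A(b, I) = 12 - b (A(b, I) = -7 + (19 - b) = 12 - b)
C(958, Q) - A(-2182, p) = -922 - (12 - 1*(-2182)) = -922 - (12 + 2182) = -922 - 1*2194 = -922 - 2194 = -3116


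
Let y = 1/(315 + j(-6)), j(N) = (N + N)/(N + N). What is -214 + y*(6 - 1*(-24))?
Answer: -33797/158 ≈ -213.91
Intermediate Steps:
j(N) = 1 (j(N) = (2*N)/((2*N)) = (2*N)*(1/(2*N)) = 1)
y = 1/316 (y = 1/(315 + 1) = 1/316 ≈ 0.0031646)
-214 + y*(6 - 1*(-24)) = -214 + (6 - 1*(-24))/316 = -214 + (6 + 24)/316 = -214 + (1/316)*30 = -214 + 15/158 = -33797/158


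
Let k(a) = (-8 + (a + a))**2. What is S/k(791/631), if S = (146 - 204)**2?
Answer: 334853401/3003289 ≈ 111.50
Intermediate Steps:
S = 3364 (S = (-58)**2 = 3364)
k(a) = (-8 + 2*a)**2
S/k(791/631) = 3364/((4*(-4 + 791/631)**2)) = 3364/((4*(-1733/631)**2)) = 3364/((4*(3003289/398161))) = 3364/(12013156/398161) = 3364*(398161/12013156) = 334853401/3003289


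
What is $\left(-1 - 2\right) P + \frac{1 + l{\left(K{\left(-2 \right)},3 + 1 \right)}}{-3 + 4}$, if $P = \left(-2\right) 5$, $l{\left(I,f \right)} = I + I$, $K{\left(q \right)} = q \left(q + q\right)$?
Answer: $47$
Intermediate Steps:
$K{\left(q \right)} = 2 q^{2}$ ($K{\left(q \right)} = q 2 q = 2 q^{2}$)
$l{\left(I,f \right)} = 2 I$
$P = -10$
$\left(-1 - 2\right) P + \frac{1 + l{\left(K{\left(-2 \right)},3 + 1 \right)}}{-3 + 4} = \left(-1 - 2\right) \left(-10\right) + \frac{1 + 2 \cdot 2 \left(-2\right)^{2}}{-3 + 4} = \left(-3\right) \left(-10\right) + \frac{1 + 2 \cdot 2 \cdot 4}{1} = 30 + \left(1 + 2 \cdot 8\right) 1 = 30 + \left(1 + 16\right) 1 = 30 + 17 \cdot 1 = 30 + 17 = 47$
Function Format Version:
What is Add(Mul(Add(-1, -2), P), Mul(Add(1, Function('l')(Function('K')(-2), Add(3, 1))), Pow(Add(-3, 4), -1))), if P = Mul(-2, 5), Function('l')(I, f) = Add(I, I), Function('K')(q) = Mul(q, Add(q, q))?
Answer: 47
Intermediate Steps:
Function('K')(q) = Mul(2, Pow(q, 2)) (Function('K')(q) = Mul(q, Mul(2, q)) = Mul(2, Pow(q, 2)))
Function('l')(I, f) = Mul(2, I)
P = -10
Add(Mul(Add(-1, -2), P), Mul(Add(1, Function('l')(Function('K')(-2), Add(3, 1))), Pow(Add(-3, 4), -1))) = Add(Mul(Add(-1, -2), -10), Mul(Add(1, Mul(2, Mul(2, Pow(-2, 2)))), Pow(Add(-3, 4), -1))) = Add(Mul(-3, -10), Mul(Add(1, Mul(2, Mul(2, 4))), Pow(1, -1))) = Add(30, Mul(Add(1, Mul(2, 8)), 1)) = Add(30, Mul(Add(1, 16), 1)) = Add(30, Mul(17, 1)) = Add(30, 17) = 47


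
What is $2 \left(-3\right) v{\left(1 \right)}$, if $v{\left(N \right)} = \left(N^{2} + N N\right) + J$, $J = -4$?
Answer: $12$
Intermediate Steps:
$v{\left(N \right)} = -4 + 2 N^{2}$ ($v{\left(N \right)} = \left(N^{2} + N N\right) - 4 = \left(N^{2} + N^{2}\right) - 4 = 2 N^{2} - 4 = -4 + 2 N^{2}$)
$2 \left(-3\right) v{\left(1 \right)} = 2 \left(-3\right) \left(-4 + 2 \cdot 1^{2}\right) = - 6 \left(-4 + 2 \cdot 1\right) = - 6 \left(-4 + 2\right) = \left(-6\right) \left(-2\right) = 12$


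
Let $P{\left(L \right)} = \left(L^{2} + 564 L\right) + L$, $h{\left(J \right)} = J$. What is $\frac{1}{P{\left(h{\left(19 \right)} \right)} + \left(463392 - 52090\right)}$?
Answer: $\frac{1}{422398} \approx 2.3674 \cdot 10^{-6}$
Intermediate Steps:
$P{\left(L \right)} = L^{2} + 565 L$
$\frac{1}{P{\left(h{\left(19 \right)} \right)} + \left(463392 - 52090\right)} = \frac{1}{19 \left(565 + 19\right) + \left(463392 - 52090\right)} = \frac{1}{19 \cdot 584 + 411302} = \frac{1}{11096 + 411302} = \frac{1}{422398}$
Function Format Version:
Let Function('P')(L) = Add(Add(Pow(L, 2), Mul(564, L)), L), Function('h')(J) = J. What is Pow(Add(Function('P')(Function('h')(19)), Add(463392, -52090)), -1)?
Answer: Rational(1, 422398) ≈ 2.3674e-6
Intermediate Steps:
Function('P')(L) = Add(Pow(L, 2), Mul(565, L))
Pow(Add(Function('P')(Function('h')(19)), Add(463392, -52090)), -1) = Pow(Add(Mul(19, Add(565, 19)), Add(463392, -52090)), -1) = Pow(Add(Mul(19, 584), 411302), -1) = Pow(Add(11096, 411302), -1) = Pow(422398, -1) = Rational(1, 422398)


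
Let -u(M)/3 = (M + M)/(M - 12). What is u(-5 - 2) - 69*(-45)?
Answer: 58953/19 ≈ 3102.8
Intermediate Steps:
u(M) = -6*M/(-12 + M) (u(M) = -3*(M + M)/(M - 12) = -3*2*M/(-12 + M) = -6*M/(-12 + M))
u(-5 - 2) - 69*(-45) = -6*(-5 - 2)/(-12 + (-5 - 2)) - 69*(-45) = -6*(-7)/(-12 - 7) + 3105 = -6*(-7)/(-19) + 3105 = -6*(-7)*(-1/19) + 3105 = -42/19 + 3105 = 58953/19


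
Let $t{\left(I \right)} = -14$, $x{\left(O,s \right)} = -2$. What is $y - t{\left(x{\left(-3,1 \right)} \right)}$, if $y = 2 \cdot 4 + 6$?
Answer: $28$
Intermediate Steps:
$y = 14$ ($y = 8 + 6 = 14$)
$y - t{\left(x{\left(-3,1 \right)} \right)} = 14 - -14 = 14 + 14 = 28$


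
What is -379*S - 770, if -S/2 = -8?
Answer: -6834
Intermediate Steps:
S = 16 (S = -2*(-8) = 16)
-379*S - 770 = -379*16 - 770 = -6064 - 770 = -6834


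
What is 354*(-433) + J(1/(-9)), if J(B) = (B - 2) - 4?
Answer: -1379593/9 ≈ -1.5329e+5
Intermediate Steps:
J(B) = -6 + B (J(B) = (-2 + B) - 4 = -6 + B)
354*(-433) + J(1/(-9)) = 354*(-433) + (-6 + 1/(-9)) = -153282 + (-6 - ⅑) = -153282 - 55/9 = -1379593/9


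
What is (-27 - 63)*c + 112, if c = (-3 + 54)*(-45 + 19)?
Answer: 119452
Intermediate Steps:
c = -1326 (c = 51*(-26) = -1326)
(-27 - 63)*c + 112 = (-27 - 63)*(-1326) + 112 = -90*(-1326) + 112 = 119340 + 112 = 119452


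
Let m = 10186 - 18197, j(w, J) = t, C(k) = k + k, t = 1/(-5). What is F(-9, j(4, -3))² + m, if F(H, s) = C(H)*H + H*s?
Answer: 470486/25 ≈ 18819.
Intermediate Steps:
t = -⅕ ≈ -0.20000
C(k) = 2*k
j(w, J) = -⅕
F(H, s) = 2*H² + H*s (F(H, s) = (2*H)*H + H*s = 2*H² + H*s)
m = -8011
F(-9, j(4, -3))² + m = (-9*(-⅕ + 2*(-9)))² - 8011 = (-9*(-⅕ - 18))² - 8011 = (-9*(-91/5))² - 8011 = (819/5)² - 8011 = 670761/25 - 8011 = 470486/25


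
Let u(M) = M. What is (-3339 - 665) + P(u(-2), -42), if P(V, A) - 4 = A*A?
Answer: -2236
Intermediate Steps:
P(V, A) = 4 + A² (P(V, A) = 4 + A*A = 4 + A²)
(-3339 - 665) + P(u(-2), -42) = (-3339 - 665) + (4 + (-42)²) = -4004 + (4 + 1764) = -4004 + 1768 = -2236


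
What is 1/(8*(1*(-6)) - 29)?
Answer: -1/77 ≈ -0.012987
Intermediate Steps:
1/(8*(1*(-6)) - 29) = 1/(8*(-6) - 29) = 1/(-48 - 29) = 1/(-77) = -1/77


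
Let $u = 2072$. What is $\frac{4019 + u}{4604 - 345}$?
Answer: $\frac{6091}{4259} \approx 1.4301$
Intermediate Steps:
$\frac{4019 + u}{4604 - 345} = \frac{4019 + 2072}{4604 - 345} = \frac{6091}{4259}$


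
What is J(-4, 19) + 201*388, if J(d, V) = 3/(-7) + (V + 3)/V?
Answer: 10372501/133 ≈ 77989.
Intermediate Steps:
J(d, V) = -3/7 + (3 + V)/V (J(d, V) = 3*(-⅐) + (3 + V)/V = -3/7 + (3 + V)/V)
J(-4, 19) + 201*388 = (4/7 + 3/19) + 201*388 = (4/7 + 3*(1/19)) + 77988 = (4/7 + 3/19) + 77988 = 97/133 + 77988 = 10372501/133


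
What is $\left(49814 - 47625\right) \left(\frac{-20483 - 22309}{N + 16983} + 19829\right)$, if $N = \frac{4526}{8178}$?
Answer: $\frac{136998047626069}{3156625} \approx 4.34 \cdot 10^{7}$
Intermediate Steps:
$N = \frac{2263}{4089}$ ($N = 4526 \cdot \frac{1}{8178} = \frac{2263}{4089} \approx 0.55344$)
$\left(49814 - 47625\right) \left(\frac{-20483 - 22309}{N + 16983} + 19829\right) = \left(49814 - 47625\right) \left(\frac{-20483 - 22309}{\frac{2263}{4089} + 16983} + 19829\right) = 2189 \left(- \frac{42792}{\frac{69445750}{4089}} + 19829\right) = 2189 \left(\left(-42792\right) \frac{4089}{69445750} + 19829\right) = 2189 \left(- \frac{87488244}{34722875} + 19829\right) = 2189 \cdot \frac{688432400131}{34722875} = \frac{136998047626069}{3156625}$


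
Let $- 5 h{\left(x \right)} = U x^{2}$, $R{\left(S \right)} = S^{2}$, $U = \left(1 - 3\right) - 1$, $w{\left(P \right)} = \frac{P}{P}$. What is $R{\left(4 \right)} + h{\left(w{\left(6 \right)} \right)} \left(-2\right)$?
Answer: $\frac{74}{5} \approx 14.8$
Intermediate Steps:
$w{\left(P \right)} = 1$
$U = -3$ ($U = -2 - 1 = -3$)
$h{\left(x \right)} = \frac{3 x^{2}}{5}$ ($h{\left(x \right)} = - \frac{\left(-3\right) x^{2}}{5} = \frac{3 x^{2}}{5}$)
$R{\left(4 \right)} + h{\left(w{\left(6 \right)} \right)} \left(-2\right) = 4^{2} + \frac{3 \cdot 1^{2}}{5} \left(-2\right) = 16 + \frac{3}{5} \cdot 1 \left(-2\right) = 16 + \frac{3}{5} \left(-2\right) = 16 - \frac{6}{5} = \frac{74}{5}$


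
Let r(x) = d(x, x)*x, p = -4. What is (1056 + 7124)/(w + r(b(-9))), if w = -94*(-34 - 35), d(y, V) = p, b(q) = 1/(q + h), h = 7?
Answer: 2045/1622 ≈ 1.2608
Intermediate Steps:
b(q) = 1/(7 + q) (b(q) = 1/(q + 7) = 1/(7 + q))
d(y, V) = -4
r(x) = -4*x
w = 6486 (w = -94*(-69) = 6486)
(1056 + 7124)/(w + r(b(-9))) = (1056 + 7124)/(6486 - 4/(7 - 9)) = 8180/(6486 - 4/(-2)) = 8180/(6486 - 4*(-½)) = 8180/(6486 + 2) = 8180/6488 = 8180*(1/6488) = 2045/1622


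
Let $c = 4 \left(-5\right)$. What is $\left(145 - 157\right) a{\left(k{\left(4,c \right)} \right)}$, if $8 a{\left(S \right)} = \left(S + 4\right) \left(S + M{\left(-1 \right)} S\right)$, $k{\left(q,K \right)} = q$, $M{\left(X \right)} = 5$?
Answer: $-288$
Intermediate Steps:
$c = -20$
$a{\left(S \right)} = \frac{3 S \left(4 + S\right)}{4}$ ($a{\left(S \right)} = \frac{\left(S + 4\right) \left(S + 5 S\right)}{8} = \frac{\left(4 + S\right) 6 S}{8} = \frac{6 S \left(4 + S\right)}{8} = \frac{3 S \left(4 + S\right)}{4}$)
$\left(145 - 157\right) a{\left(k{\left(4,c \right)} \right)} = \left(145 - 157\right) \frac{3}{4} \cdot 4 \left(4 + 4\right) = - 12 \cdot \frac{3}{4} \cdot 4 \cdot 8 = \left(-12\right) 24 = -288$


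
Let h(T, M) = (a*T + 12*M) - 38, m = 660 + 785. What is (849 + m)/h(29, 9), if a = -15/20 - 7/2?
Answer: -9176/213 ≈ -43.080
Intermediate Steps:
m = 1445
a = -17/4 (a = -15*1/20 - 7*1/2 = -3/4 - 7/2 = -17/4 ≈ -4.2500)
h(T, M) = -38 + 12*M - 17*T/4 (h(T, M) = (-17*T/4 + 12*M) - 38 = (12*M - 17*T/4) - 38 = -38 + 12*M - 17*T/4)
(849 + m)/h(29, 9) = (849 + 1445)/(-38 + 12*9 - 17/4*29) = 2294/(-38 + 108 - 493/4) = 2294/(-213/4) = 2294*(-4/213) = -9176/213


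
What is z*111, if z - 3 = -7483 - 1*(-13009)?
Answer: 613719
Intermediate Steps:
z = 5529 (z = 3 + (-7483 - 1*(-13009)) = 3 + (-7483 + 13009) = 3 + 5526 = 5529)
z*111 = 5529*111 = 613719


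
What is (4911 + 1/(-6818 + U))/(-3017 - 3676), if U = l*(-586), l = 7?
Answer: -53628119/73087560 ≈ -0.73375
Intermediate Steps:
U = -4102 (U = 7*(-586) = -4102)
(4911 + 1/(-6818 + U))/(-3017 - 3676) = (4911 + 1/(-6818 - 4102))/(-3017 - 3676) = (4911 + 1/(-10920))/(-6693) = (4911 - 1/10920)*(-1/6693) = (53628119/10920)*(-1/6693) = -53628119/73087560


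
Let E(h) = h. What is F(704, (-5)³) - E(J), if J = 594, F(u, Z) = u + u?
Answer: 814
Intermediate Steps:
F(u, Z) = 2*u
F(704, (-5)³) - E(J) = 2*704 - 1*594 = 1408 - 594 = 814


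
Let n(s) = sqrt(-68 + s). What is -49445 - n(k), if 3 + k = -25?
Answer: -49445 - 4*I*sqrt(6) ≈ -49445.0 - 9.798*I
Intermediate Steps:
k = -28 (k = -3 - 25 = -28)
-49445 - n(k) = -49445 - sqrt(-68 - 28) = -49445 - sqrt(-96) = -49445 - 4*I*sqrt(6)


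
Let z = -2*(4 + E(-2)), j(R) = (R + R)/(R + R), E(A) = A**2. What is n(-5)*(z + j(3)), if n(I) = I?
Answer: 75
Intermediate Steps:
j(R) = 1 (j(R) = (2*R)/((2*R)) = (2*R)*(1/(2*R)) = 1)
z = -16 (z = -2*(4 + (-2)**2) = -2*(4 + 4) = -2*8 = -16)
n(-5)*(z + j(3)) = -5*(-16 + 1) = -5*(-15) = 75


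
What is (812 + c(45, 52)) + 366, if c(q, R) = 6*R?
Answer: 1490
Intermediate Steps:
(812 + c(45, 52)) + 366 = (812 + 6*52) + 366 = (812 + 312) + 366 = 1124 + 366 = 1490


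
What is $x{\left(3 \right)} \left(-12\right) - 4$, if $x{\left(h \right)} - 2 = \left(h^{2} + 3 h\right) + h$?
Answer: $-280$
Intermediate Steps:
$x{\left(h \right)} = 2 + h^{2} + 4 h$ ($x{\left(h \right)} = 2 + \left(\left(h^{2} + 3 h\right) + h\right) = 2 + \left(h^{2} + 4 h\right) = 2 + h^{2} + 4 h$)
$x{\left(3 \right)} \left(-12\right) - 4 = \left(2 + 3^{2} + 4 \cdot 3\right) \left(-12\right) - 4 = \left(2 + 9 + 12\right) \left(-12\right) + \left(-4 + 0\right) = 23 \left(-12\right) - 4 = -276 - 4 = -280$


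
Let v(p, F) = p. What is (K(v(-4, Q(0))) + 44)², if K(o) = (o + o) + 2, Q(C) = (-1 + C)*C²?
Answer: 1444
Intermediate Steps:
Q(C) = C²*(-1 + C)
K(o) = 2 + 2*o (K(o) = 2*o + 2 = 2 + 2*o)
(K(v(-4, Q(0))) + 44)² = ((2 + 2*(-4)) + 44)² = ((2 - 8) + 44)² = (-6 + 44)² = 38² = 1444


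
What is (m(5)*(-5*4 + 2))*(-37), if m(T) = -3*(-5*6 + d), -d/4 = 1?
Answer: 67932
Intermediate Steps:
d = -4 (d = -4*1 = -4)
m(T) = 102 (m(T) = -3*(-5*6 - 4) = -3*(-30 - 4) = -3*(-34) = 102)
(m(5)*(-5*4 + 2))*(-37) = (102*(-5*4 + 2))*(-37) = (102*(-20 + 2))*(-37) = (102*(-18))*(-37) = -1836*(-37) = 67932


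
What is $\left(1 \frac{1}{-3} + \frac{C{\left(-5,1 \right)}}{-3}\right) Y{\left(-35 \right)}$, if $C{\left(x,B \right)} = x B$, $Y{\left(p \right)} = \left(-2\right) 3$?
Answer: $-8$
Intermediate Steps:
$Y{\left(p \right)} = -6$
$C{\left(x,B \right)} = B x$
$\left(1 \frac{1}{-3} + \frac{C{\left(-5,1 \right)}}{-3}\right) Y{\left(-35 \right)} = \left(1 \frac{1}{-3} + \frac{1 \left(-5\right)}{-3}\right) \left(-6\right) = \left(1 \left(- \frac{1}{3}\right) - - \frac{5}{3}\right) \left(-6\right) = \left(- \frac{1}{3} + \frac{5}{3}\right) \left(-6\right) = \frac{4}{3} \left(-6\right) = -8$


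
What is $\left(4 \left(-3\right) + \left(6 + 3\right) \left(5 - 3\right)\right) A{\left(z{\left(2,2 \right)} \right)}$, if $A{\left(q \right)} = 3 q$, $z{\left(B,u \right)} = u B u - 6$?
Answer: $36$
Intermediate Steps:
$z{\left(B,u \right)} = -6 + B u^{2}$ ($z{\left(B,u \right)} = B u u - 6 = B u^{2} - 6 = -6 + B u^{2}$)
$\left(4 \left(-3\right) + \left(6 + 3\right) \left(5 - 3\right)\right) A{\left(z{\left(2,2 \right)} \right)} = \left(4 \left(-3\right) + \left(6 + 3\right) \left(5 - 3\right)\right) 3 \left(-6 + 2 \cdot 2^{2}\right) = \left(-12 + 9 \cdot 2\right) 3 \left(-6 + 2 \cdot 4\right) = \left(-12 + 18\right) 3 \left(-6 + 8\right) = 6 \cdot 3 \cdot 2 = 6 \cdot 6 = 36$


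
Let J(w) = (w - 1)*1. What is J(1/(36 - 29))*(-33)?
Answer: 198/7 ≈ 28.286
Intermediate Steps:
J(w) = -1 + w (J(w) = (-1 + w)*1 = -1 + w)
J(1/(36 - 29))*(-33) = (-1 + 1/(36 - 29))*(-33) = (-1 + 1/7)*(-33) = (-1 + ⅐)*(-33) = -6/7*(-33) = 198/7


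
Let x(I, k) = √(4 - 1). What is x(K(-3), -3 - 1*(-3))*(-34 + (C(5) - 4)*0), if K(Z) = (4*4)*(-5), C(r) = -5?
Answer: -34*√3 ≈ -58.890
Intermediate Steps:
K(Z) = -80 (K(Z) = 16*(-5) = -80)
x(I, k) = √3
x(K(-3), -3 - 1*(-3))*(-34 + (C(5) - 4)*0) = √3*(-34 + (-5 - 4)*0) = √3*(-34 - 9*0) = √3*(-34 + 0) = √3*(-34) = -34*√3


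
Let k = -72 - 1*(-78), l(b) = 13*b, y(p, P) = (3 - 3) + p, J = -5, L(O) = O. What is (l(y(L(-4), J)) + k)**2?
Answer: 2116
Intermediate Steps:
y(p, P) = p (y(p, P) = 0 + p = p)
k = 6 (k = -72 + 78 = 6)
(l(y(L(-4), J)) + k)**2 = (13*(-4) + 6)**2 = (-52 + 6)**2 = (-46)**2 = 2116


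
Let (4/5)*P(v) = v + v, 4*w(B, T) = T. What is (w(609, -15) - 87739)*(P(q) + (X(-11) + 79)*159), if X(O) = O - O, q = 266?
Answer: -2320971223/2 ≈ -1.1605e+9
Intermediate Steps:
w(B, T) = T/4
X(O) = 0
P(v) = 5*v/2 (P(v) = 5*(v + v)/4 = 5*(2*v)/4 = 5*v/2)
(w(609, -15) - 87739)*(P(q) + (X(-11) + 79)*159) = ((¼)*(-15) - 87739)*((5/2)*266 + (0 + 79)*159) = (-15/4 - 87739)*(665 + 79*159) = -350971*(665 + 12561)/4 = -350971/4*13226 = -2320971223/2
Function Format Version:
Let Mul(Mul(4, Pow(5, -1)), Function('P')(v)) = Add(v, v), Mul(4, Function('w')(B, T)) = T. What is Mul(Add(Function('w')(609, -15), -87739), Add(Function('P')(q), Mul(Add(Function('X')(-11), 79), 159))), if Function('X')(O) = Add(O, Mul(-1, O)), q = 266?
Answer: Rational(-2320971223, 2) ≈ -1.1605e+9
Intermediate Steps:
Function('w')(B, T) = Mul(Rational(1, 4), T)
Function('X')(O) = 0
Function('P')(v) = Mul(Rational(5, 2), v) (Function('P')(v) = Mul(Rational(5, 4), Add(v, v)) = Mul(Rational(5, 4), Mul(2, v)) = Mul(Rational(5, 2), v))
Mul(Add(Function('w')(609, -15), -87739), Add(Function('P')(q), Mul(Add(Function('X')(-11), 79), 159))) = Mul(Add(Mul(Rational(1, 4), -15), -87739), Add(Mul(Rational(5, 2), 266), Mul(Add(0, 79), 159))) = Mul(Add(Rational(-15, 4), -87739), Add(665, Mul(79, 159))) = Mul(Rational(-350971, 4), Add(665, 12561)) = Mul(Rational(-350971, 4), 13226) = Rational(-2320971223, 2)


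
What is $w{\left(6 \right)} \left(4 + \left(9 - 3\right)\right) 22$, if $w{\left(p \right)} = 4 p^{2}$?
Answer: $31680$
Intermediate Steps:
$w{\left(6 \right)} \left(4 + \left(9 - 3\right)\right) 22 = 4 \cdot 6^{2} \left(4 + \left(9 - 3\right)\right) 22 = 4 \cdot 36 \left(4 + \left(9 - 3\right)\right) 22 = 144 \left(4 + 6\right) 22 = 144 \cdot 10 \cdot 22 = 1440 \cdot 22 = 31680$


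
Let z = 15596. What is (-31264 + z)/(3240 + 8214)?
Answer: -7834/5727 ≈ -1.3679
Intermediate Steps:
(-31264 + z)/(3240 + 8214) = (-31264 + 15596)/(3240 + 8214) = -15668/11454 = -15668*1/11454 = -7834/5727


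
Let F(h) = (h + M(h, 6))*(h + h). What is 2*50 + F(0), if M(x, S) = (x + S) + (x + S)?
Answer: 100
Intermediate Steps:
M(x, S) = 2*S + 2*x (M(x, S) = (S + x) + (S + x) = 2*S + 2*x)
F(h) = 2*h*(12 + 3*h) (F(h) = (h + (2*6 + 2*h))*(h + h) = (h + (12 + 2*h))*(2*h) = (12 + 3*h)*(2*h) = 2*h*(12 + 3*h))
2*50 + F(0) = 2*50 + 6*0*(4 + 0) = 100 + 6*0*4 = 100 + 0 = 100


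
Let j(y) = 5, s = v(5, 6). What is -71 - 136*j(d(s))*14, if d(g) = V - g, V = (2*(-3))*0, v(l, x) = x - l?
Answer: -9591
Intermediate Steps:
V = 0 (V = -6*0 = 0)
s = 1 (s = 6 - 1*5 = 6 - 5 = 1)
d(g) = -g (d(g) = 0 - g = -g)
-71 - 136*j(d(s))*14 = -71 - 680*14 = -71 - 136*70 = -71 - 9520 = -9591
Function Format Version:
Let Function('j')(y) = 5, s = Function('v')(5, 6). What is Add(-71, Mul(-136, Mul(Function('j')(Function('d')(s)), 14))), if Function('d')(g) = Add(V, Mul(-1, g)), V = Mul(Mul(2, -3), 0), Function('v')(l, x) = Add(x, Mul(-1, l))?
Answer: -9591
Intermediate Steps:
V = 0 (V = Mul(-6, 0) = 0)
s = 1 (s = Add(6, Mul(-1, 5)) = Add(6, -5) = 1)
Function('d')(g) = Mul(-1, g) (Function('d')(g) = Add(0, Mul(-1, g)) = Mul(-1, g))
Add(-71, Mul(-136, Mul(Function('j')(Function('d')(s)), 14))) = Add(-71, Mul(-136, Mul(5, 14))) = Add(-71, Mul(-136, 70)) = Add(-71, -9520) = -9591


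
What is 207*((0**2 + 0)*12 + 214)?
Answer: 44298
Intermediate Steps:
207*((0**2 + 0)*12 + 214) = 207*((0 + 0)*12 + 214) = 207*(0*12 + 214) = 207*(0 + 214) = 207*214 = 44298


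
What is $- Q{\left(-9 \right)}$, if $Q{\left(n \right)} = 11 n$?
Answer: $99$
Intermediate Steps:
$- Q{\left(-9 \right)} = - 11 \left(-9\right) = \left(-1\right) \left(-99\right) = 99$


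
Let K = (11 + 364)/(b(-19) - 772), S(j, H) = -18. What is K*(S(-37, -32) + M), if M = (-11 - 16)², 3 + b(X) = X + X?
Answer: -88875/271 ≈ -327.95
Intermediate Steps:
b(X) = -3 + 2*X (b(X) = -3 + (X + X) = -3 + 2*X)
K = -125/271 (K = (11 + 364)/((-3 + 2*(-19)) - 772) = 375/((-3 - 38) - 772) = 375/(-41 - 772) = 375/(-813) = 375*(-1/813) = -125/271 ≈ -0.46125)
M = 729 (M = (-27)² = 729)
K*(S(-37, -32) + M) = -125*(-18 + 729)/271 = -125/271*711 = -88875/271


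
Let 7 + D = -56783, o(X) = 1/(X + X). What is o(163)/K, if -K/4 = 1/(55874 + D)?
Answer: 229/326 ≈ 0.70245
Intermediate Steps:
o(X) = 1/(2*X)
D = -56790 (D = -7 - 56783 = -56790)
K = 1/229 (K = -4/(55874 - 56790) = -4/(-916) = -4*(-1/916) = 1/229 ≈ 0.0043668)
o(163)/K = ((½)/163)/(1/229) = ((½)*(1/163))*229 = (1/326)*229 = 229/326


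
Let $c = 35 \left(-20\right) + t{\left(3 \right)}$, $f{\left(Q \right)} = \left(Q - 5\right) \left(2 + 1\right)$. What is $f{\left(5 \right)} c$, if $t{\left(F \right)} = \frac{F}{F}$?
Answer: $0$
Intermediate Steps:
$f{\left(Q \right)} = -15 + 3 Q$ ($f{\left(Q \right)} = \left(-5 + Q\right) 3 = -15 + 3 Q$)
$t{\left(F \right)} = 1$
$c = -699$ ($c = 35 \left(-20\right) + 1 = -700 + 1 = -699$)
$f{\left(5 \right)} c = \left(-15 + 3 \cdot 5\right) \left(-699\right) = \left(-15 + 15\right) \left(-699\right) = 0 \left(-699\right) = 0$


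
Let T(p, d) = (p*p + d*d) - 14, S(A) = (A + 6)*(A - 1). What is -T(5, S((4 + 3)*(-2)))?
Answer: -14411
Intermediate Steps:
S(A) = (-1 + A)*(6 + A) (S(A) = (6 + A)*(-1 + A) = (-1 + A)*(6 + A))
T(p, d) = -14 + d**2 + p**2 (T(p, d) = (p**2 + d**2) - 14 = (d**2 + p**2) - 14 = -14 + d**2 + p**2)
-T(5, S((4 + 3)*(-2))) = -(-14 + (-6 + ((4 + 3)*(-2))**2 + 5*((4 + 3)*(-2)))**2 + 5**2) = -(-14 + (-6 + (7*(-2))**2 + 5*(7*(-2)))**2 + 25) = -(-14 + (-6 + (-14)**2 + 5*(-14))**2 + 25) = -(-14 + (-6 + 196 - 70)**2 + 25) = -(-14 + 120**2 + 25) = -(-14 + 14400 + 25) = -1*14411 = -14411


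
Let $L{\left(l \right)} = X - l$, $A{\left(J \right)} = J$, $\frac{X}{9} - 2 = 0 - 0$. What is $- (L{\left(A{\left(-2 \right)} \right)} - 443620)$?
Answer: $443600$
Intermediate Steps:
$X = 18$ ($X = 18 + 9 \left(0 - 0\right) = 18 + 9 \left(0 + 0\right) = 18 + 9 \cdot 0 = 18 + 0 = 18$)
$L{\left(l \right)} = 18 - l$
$- (L{\left(A{\left(-2 \right)} \right)} - 443620) = - (\left(18 - -2\right) - 443620) = - (\left(18 + 2\right) - 443620) = - (20 - 443620) = \left(-1\right) \left(-443600\right) = 443600$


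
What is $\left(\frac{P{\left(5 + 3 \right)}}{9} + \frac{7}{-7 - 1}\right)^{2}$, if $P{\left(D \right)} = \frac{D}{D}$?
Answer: $\frac{3025}{5184} \approx 0.58353$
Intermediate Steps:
$P{\left(D \right)} = 1$
$\left(\frac{P{\left(5 + 3 \right)}}{9} + \frac{7}{-7 - 1}\right)^{2} = \left(1 \cdot \frac{1}{9} + \frac{7}{-7 - 1}\right)^{2} = \left(1 \cdot \frac{1}{9} + \frac{7}{-8}\right)^{2} = \left(\frac{1}{9} + 7 \left(- \frac{1}{8}\right)\right)^{2} = \left(\frac{1}{9} - \frac{7}{8}\right)^{2} = \left(- \frac{55}{72}\right)^{2} = \frac{3025}{5184}$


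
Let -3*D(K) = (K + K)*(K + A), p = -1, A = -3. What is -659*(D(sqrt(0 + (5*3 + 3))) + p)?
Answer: 8567 - 3954*sqrt(2) ≈ 2975.2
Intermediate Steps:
D(K) = -2*K*(-3 + K)/3 (D(K) = -(K + K)*(K - 3)/3 = -2*K*(-3 + K)/3)
-659*(D(sqrt(0 + (5*3 + 3))) + p) = -659*(2*sqrt(0 + (5*3 + 3))*(3 - sqrt(0 + (5*3 + 3)))/3 - 1) = -659*(2*sqrt(0 + (15 + 3))*(3 - sqrt(0 + (15 + 3)))/3 - 1) = -659*(2*sqrt(0 + 18)*(3 - sqrt(0 + 18))/3 - 1) = -659*(2*sqrt(18)*(3 - sqrt(18))/3 - 1) = -659*(2*(3*sqrt(2))*(3 - 3*sqrt(2))/3 - 1) = -659*(2*sqrt(2)*(3 - 3*sqrt(2)) - 1) = -659*(-1 + 2*sqrt(2)*(3 - 3*sqrt(2))) = 659 - 1318*sqrt(2)*(3 - 3*sqrt(2))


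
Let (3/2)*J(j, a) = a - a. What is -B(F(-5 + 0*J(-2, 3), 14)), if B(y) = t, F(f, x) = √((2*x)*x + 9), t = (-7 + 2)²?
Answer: -25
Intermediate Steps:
J(j, a) = 0 (J(j, a) = 2*(a - a)/3 = (⅔)*0 = 0)
t = 25 (t = (-5)² = 25)
F(f, x) = √(9 + 2*x²) (F(f, x) = √(2*x² + 9) = √(9 + 2*x²))
B(y) = 25
-B(F(-5 + 0*J(-2, 3), 14)) = -1*25 = -25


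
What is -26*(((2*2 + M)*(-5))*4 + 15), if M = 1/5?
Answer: 1794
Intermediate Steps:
M = ⅕ ≈ 0.20000
-26*(((2*2 + M)*(-5))*4 + 15) = -26*(((2*2 + ⅕)*(-5))*4 + 15) = -26*(((4 + ⅕)*(-5))*4 + 15) = -26*(((21/5)*(-5))*4 + 15) = -26*(-21*4 + 15) = -26*(-84 + 15) = -26*(-69) = 1794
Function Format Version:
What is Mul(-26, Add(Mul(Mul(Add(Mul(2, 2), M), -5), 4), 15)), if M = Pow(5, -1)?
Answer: 1794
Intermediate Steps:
M = Rational(1, 5) ≈ 0.20000
Mul(-26, Add(Mul(Mul(Add(Mul(2, 2), M), -5), 4), 15)) = Mul(-26, Add(Mul(Mul(Add(Mul(2, 2), Rational(1, 5)), -5), 4), 15)) = Mul(-26, Add(Mul(Mul(Add(4, Rational(1, 5)), -5), 4), 15)) = Mul(-26, Add(Mul(Mul(Rational(21, 5), -5), 4), 15)) = Mul(-26, Add(Mul(-21, 4), 15)) = Mul(-26, Add(-84, 15)) = Mul(-26, -69) = 1794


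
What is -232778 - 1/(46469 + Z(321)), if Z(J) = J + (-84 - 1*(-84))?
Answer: -10891682621/46790 ≈ -2.3278e+5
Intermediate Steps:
Z(J) = J (Z(J) = J + (-84 + 84) = J + 0 = J)
-232778 - 1/(46469 + Z(321)) = -232778 - 1/(46469 + 321) = -232778 - 1/46790 = -10891682621/46790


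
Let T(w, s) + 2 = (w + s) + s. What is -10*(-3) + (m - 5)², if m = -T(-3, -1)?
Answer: 34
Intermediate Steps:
T(w, s) = -2 + w + 2*s (T(w, s) = -2 + ((w + s) + s) = -2 + ((s + w) + s) = -2 + (w + 2*s) = -2 + w + 2*s)
m = 7 (m = -(-2 - 3 + 2*(-1)) = -(-2 - 3 - 2) = -1*(-7) = 7)
-10*(-3) + (m - 5)² = -10*(-3) + (7 - 5)² = 30 + 2² = 30 + 4 = 34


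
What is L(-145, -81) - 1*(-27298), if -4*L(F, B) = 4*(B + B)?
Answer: 27460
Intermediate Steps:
L(F, B) = -2*B (L(F, B) = -(B + B) = -2*B)
L(-145, -81) - 1*(-27298) = -2*(-81) - 1*(-27298) = 162 + 27298 = 27460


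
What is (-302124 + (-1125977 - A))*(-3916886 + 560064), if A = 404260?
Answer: 6150909716742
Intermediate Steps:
(-302124 + (-1125977 - A))*(-3916886 + 560064) = (-302124 + (-1125977 - 1*404260))*(-3916886 + 560064) = (-302124 + (-1125977 - 404260))*(-3356822) = (-302124 - 1530237)*(-3356822) = -1832361*(-3356822) = 6150909716742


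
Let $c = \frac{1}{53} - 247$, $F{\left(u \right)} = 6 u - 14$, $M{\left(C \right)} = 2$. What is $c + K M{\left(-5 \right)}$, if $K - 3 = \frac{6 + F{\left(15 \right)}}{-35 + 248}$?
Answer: $- \frac{2711744}{11289} \approx -240.21$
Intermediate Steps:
$F{\left(u \right)} = -14 + 6 u$
$K = \frac{721}{213}$ ($K = 3 + \frac{6 + \left(-14 + 6 \cdot 15\right)}{-35 + 248} = 3 + \frac{6 + \left(-14 + 90\right)}{213} = 3 + \left(6 + 76\right) \frac{1}{213} = 3 + 82 \cdot \frac{1}{213} = 3 + \frac{82}{213} = \frac{721}{213} \approx 3.385$)
$c = - \frac{13090}{53}$ ($c = \frac{1}{53} - 247 = - \frac{13090}{53} \approx -246.98$)
$c + K M{\left(-5 \right)} = - \frac{13090}{53} + \frac{721}{213} \cdot 2 = - \frac{13090}{53} + \frac{1442}{213} = - \frac{2711744}{11289}$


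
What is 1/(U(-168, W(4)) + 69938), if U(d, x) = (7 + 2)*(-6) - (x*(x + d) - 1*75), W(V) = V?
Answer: 1/70615 ≈ 1.4161e-5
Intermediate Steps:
U(d, x) = 21 - x*(d + x) (U(d, x) = 9*(-6) - (x*(d + x) - 75) = -54 - (-75 + x*(d + x)) = -54 + (75 - x*(d + x)) = 21 - x*(d + x))
1/(U(-168, W(4)) + 69938) = 1/((21 - 1*4² - 1*(-168)*4) + 69938) = 1/((21 - 1*16 + 672) + 69938) = 1/((21 - 16 + 672) + 69938) = 1/(677 + 69938) = 1/70615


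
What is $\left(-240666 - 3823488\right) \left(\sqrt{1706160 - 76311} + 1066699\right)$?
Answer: $-4335229007646 - 93475542 \sqrt{3081} \approx -4.3404 \cdot 10^{12}$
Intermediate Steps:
$\left(-240666 - 3823488\right) \left(\sqrt{1706160 - 76311} + 1066699\right) = - 4064154 \left(\sqrt{1629849} + 1066699\right) = - 4064154 \left(23 \sqrt{3081} + 1066699\right) = - 4064154 \left(1066699 + 23 \sqrt{3081}\right) = -4335229007646 - 93475542 \sqrt{3081}$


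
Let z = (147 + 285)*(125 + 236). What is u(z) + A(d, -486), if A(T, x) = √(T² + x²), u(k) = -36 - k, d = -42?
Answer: -155988 + 6*√6610 ≈ -1.5550e+5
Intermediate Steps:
z = 155952 (z = 432*361 = 155952)
u(z) + A(d, -486) = (-36 - 1*155952) + √((-42)² + (-486)²) = (-36 - 155952) + √(1764 + 236196) = -155988 + √237960 = -155988 + 6*√6610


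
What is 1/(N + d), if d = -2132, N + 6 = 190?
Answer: -1/1948 ≈ -0.00051335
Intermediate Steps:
N = 184 (N = -6 + 190 = 184)
1/(N + d) = 1/(184 - 2132) = 1/(-1948) = -1/1948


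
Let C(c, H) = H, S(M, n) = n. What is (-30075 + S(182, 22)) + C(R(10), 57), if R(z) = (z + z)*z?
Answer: -29996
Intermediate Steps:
R(z) = 2*z² (R(z) = (2*z)*z = 2*z²)
(-30075 + S(182, 22)) + C(R(10), 57) = (-30075 + 22) + 57 = -30053 + 57 = -29996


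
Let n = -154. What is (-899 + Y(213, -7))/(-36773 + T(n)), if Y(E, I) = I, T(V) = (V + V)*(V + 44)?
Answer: 906/2893 ≈ 0.31317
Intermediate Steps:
T(V) = 2*V*(44 + V) (T(V) = (2*V)*(44 + V) = 2*V*(44 + V))
(-899 + Y(213, -7))/(-36773 + T(n)) = (-899 - 7)/(-36773 + 2*(-154)*(44 - 154)) = -906/(-36773 + 2*(-154)*(-110)) = -906/(-36773 + 33880) = -906/(-2893) = -906*(-1/2893) = 906/2893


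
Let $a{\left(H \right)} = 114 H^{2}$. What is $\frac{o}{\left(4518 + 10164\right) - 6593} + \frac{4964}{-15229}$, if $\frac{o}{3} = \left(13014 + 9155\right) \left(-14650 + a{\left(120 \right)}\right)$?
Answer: $\frac{1647832030672054}{123187381} \approx 1.3377 \cdot 10^{7}$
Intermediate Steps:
$o = 108203563650$ ($o = 3 \left(13014 + 9155\right) \left(-14650 + 114 \cdot 120^{2}\right) = 3 \cdot 22169 \left(-14650 + 114 \cdot 14400\right) = 3 \cdot 22169 \left(-14650 + 1641600\right) = 3 \cdot 22169 \cdot 1626950 = 3 \cdot 36067854550 = 108203563650$)
$\frac{o}{\left(4518 + 10164\right) - 6593} + \frac{4964}{-15229} = \frac{108203563650}{\left(4518 + 10164\right) - 6593} + \frac{4964}{-15229} = \frac{108203563650}{14682 - 6593} + 4964 \left(- \frac{1}{15229}\right) = \frac{108203563650}{8089} - \frac{4964}{15229} = \frac{1647832030672054}{123187381}$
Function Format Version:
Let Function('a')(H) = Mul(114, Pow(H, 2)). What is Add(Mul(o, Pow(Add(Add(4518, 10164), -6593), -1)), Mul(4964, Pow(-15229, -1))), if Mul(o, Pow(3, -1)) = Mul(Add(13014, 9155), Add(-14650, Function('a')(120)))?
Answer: Rational(1647832030672054, 123187381) ≈ 1.3377e+7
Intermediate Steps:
o = 108203563650 (o = Mul(3, Mul(Add(13014, 9155), Add(-14650, Mul(114, Pow(120, 2))))) = Mul(3, Mul(22169, Add(-14650, Mul(114, 14400)))) = Mul(3, Mul(22169, Add(-14650, 1641600))) = Mul(3, Mul(22169, 1626950)) = Mul(3, 36067854550) = 108203563650)
Add(Mul(o, Pow(Add(Add(4518, 10164), -6593), -1)), Mul(4964, Pow(-15229, -1))) = Add(Mul(108203563650, Pow(Add(Add(4518, 10164), -6593), -1)), Mul(4964, Pow(-15229, -1))) = Add(Mul(108203563650, Pow(Add(14682, -6593), -1)), Mul(4964, Rational(-1, 15229))) = Add(Mul(108203563650, Pow(8089, -1)), Rational(-4964, 15229)) = Add(Mul(108203563650, Rational(1, 8089)), Rational(-4964, 15229)) = Add(Rational(108203563650, 8089), Rational(-4964, 15229)) = Rational(1647832030672054, 123187381)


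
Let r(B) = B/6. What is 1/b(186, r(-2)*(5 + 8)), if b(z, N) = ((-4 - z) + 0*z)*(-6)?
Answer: 1/1140 ≈ 0.00087719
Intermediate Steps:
r(B) = B/6 (r(B) = B*(⅙) = B/6)
b(z, N) = 24 + 6*z (b(z, N) = ((-4 - z) + 0)*(-6) = (-4 - z)*(-6) = 24 + 6*z)
1/b(186, r(-2)*(5 + 8)) = 1/(24 + 6*186) = 1/(24 + 1116) = 1/1140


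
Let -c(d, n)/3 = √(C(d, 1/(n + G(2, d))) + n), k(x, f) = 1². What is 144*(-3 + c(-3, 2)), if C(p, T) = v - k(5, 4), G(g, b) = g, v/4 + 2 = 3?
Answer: -432 - 432*√5 ≈ -1398.0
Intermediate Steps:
v = 4 (v = -8 + 4*3 = -8 + 12 = 4)
k(x, f) = 1
C(p, T) = 3 (C(p, T) = 4 - 1*1 = 4 - 1 = 3)
c(d, n) = -3*√(3 + n)
144*(-3 + c(-3, 2)) = 144*(-3 - 3*√(3 + 2)) = 144*(-3 - 3*√5) = -432 - 432*√5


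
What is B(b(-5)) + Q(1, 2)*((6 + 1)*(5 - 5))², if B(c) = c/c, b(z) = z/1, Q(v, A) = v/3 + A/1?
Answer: 1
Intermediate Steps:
Q(v, A) = A + v/3 (Q(v, A) = v*(⅓) + A*1 = v/3 + A = A + v/3)
b(z) = z (b(z) = z*1 = z)
B(c) = 1
B(b(-5)) + Q(1, 2)*((6 + 1)*(5 - 5))² = 1 + (2 + (⅓)*1)*((6 + 1)*(5 - 5))² = 1 + (2 + ⅓)*(7*0)² = 1 + (7/3)*0² = 1 + (7/3)*0 = 1 + 0 = 1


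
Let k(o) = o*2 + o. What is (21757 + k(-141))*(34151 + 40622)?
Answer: 1595207182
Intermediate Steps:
k(o) = 3*o (k(o) = 2*o + o = 3*o)
(21757 + k(-141))*(34151 + 40622) = (21757 + 3*(-141))*(34151 + 40622) = (21757 - 423)*74773 = 21334*74773 = 1595207182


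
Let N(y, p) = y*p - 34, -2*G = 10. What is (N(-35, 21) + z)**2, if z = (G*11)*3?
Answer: 872356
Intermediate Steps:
G = -5 (G = -1/2*10 = -5)
N(y, p) = -34 + p*y (N(y, p) = p*y - 34 = -34 + p*y)
z = -165 (z = -5*11*3 = -55*3 = -165)
(N(-35, 21) + z)**2 = ((-34 + 21*(-35)) - 165)**2 = ((-34 - 735) - 165)**2 = (-769 - 165)**2 = (-934)**2 = 872356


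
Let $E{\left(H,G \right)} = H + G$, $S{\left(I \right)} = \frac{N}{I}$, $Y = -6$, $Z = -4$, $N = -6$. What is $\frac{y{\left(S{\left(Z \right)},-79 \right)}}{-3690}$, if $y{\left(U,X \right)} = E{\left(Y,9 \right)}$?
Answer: $- \frac{1}{1230} \approx -0.00081301$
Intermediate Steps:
$S{\left(I \right)} = - \frac{6}{I}$
$E{\left(H,G \right)} = G + H$
$y{\left(U,X \right)} = 3$ ($y{\left(U,X \right)} = 9 - 6 = 3$)
$\frac{y{\left(S{\left(Z \right)},-79 \right)}}{-3690} = \frac{3}{-3690} = 3 \left(- \frac{1}{3690}\right) = - \frac{1}{1230}$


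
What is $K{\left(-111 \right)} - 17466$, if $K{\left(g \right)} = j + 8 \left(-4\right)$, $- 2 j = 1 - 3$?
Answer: $-17497$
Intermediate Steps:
$j = 1$ ($j = - \frac{1 - 3}{2} = \left(- \frac{1}{2}\right) \left(-2\right) = 1$)
$K{\left(g \right)} = -31$ ($K{\left(g \right)} = 1 + 8 \left(-4\right) = 1 - 32 = -31$)
$K{\left(-111 \right)} - 17466 = -31 - 17466 = -17497$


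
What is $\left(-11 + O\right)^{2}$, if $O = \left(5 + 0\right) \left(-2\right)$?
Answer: $441$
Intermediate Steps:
$O = -10$ ($O = 5 \left(-2\right) = -10$)
$\left(-11 + O\right)^{2} = \left(-11 - 10\right)^{2} = \left(-21\right)^{2} = 441$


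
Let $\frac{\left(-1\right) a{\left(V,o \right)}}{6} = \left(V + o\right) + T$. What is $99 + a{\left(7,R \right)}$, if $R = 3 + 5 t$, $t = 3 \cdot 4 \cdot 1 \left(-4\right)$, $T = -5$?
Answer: $1509$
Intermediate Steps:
$t = -48$ ($t = 3 \cdot 4 \left(-4\right) = 3 \left(-16\right) = -48$)
$R = -237$ ($R = 3 + 5 \left(-48\right) = 3 - 240 = -237$)
$a{\left(V,o \right)} = 30 - 6 V - 6 o$ ($a{\left(V,o \right)} = - 6 \left(\left(V + o\right) - 5\right) = - 6 \left(-5 + V + o\right) = 30 - 6 V - 6 o$)
$99 + a{\left(7,R \right)} = 99 - -1410 = 99 + \left(30 - 42 + 1422\right) = 99 + 1410 = 1509$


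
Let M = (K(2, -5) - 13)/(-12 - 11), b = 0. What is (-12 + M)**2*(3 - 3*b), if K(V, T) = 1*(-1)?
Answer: 205932/529 ≈ 389.29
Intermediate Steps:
K(V, T) = -1
M = 14/23 (M = (-1 - 13)/(-12 - 11) = -14/(-23) = -14*(-1/23) = 14/23 ≈ 0.60870)
(-12 + M)**2*(3 - 3*b) = (-12 + 14/23)**2*(3 - 3*0) = (-262/23)**2*(3 + 0) = (68644/529)*3 = 205932/529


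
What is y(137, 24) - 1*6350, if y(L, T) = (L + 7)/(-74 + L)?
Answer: -44434/7 ≈ -6347.7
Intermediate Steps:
y(L, T) = (7 + L)/(-74 + L)
y(137, 24) - 1*6350 = (7 + 137)/(-74 + 137) - 1*6350 = 144/63 - 6350 = (1/63)*144 - 6350 = 16/7 - 6350 = -44434/7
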